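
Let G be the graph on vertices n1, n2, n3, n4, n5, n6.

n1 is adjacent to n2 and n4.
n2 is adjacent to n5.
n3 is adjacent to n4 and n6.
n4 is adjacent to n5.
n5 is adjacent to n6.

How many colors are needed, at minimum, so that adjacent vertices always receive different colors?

2

n4 and n5 are adjacent, so at least 2 colors are needed.
2 colors suffice: color R → {n1, n3, n5}; color B → {n2, n4, n6}. Each edge has distinct colors on its endpoints.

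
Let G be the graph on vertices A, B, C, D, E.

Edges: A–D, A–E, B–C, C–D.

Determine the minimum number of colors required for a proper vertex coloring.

C and D are adjacent, so at least 2 colors are needed.
2 colors suffice: A=1, B=2, C=1, D=2, E=2. Every edge joins two different colors.

2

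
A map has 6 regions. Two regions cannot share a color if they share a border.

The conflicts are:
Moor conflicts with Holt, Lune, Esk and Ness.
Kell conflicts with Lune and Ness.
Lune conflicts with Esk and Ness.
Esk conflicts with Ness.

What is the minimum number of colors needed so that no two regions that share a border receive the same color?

4

Moor, Lune, Esk, Ness all conflict with each other, so at least 4 colors are needed.
One proper 4-coloring: Moor=2, Holt=1, Kell=2, Lune=1, Esk=4, Ness=3. Each listed conflict is separated.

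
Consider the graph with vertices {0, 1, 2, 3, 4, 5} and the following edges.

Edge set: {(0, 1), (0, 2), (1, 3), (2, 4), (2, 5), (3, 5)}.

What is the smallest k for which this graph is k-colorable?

3

The cycle 5-3-1-0-2-5 has odd length 5, so it cannot be 2-colored; at least 3 colors are needed.
One proper 3-coloring: 0=b, 1=a, 2=a, 3=b, 4=b, 5=c. No two adjacent vertices share a color.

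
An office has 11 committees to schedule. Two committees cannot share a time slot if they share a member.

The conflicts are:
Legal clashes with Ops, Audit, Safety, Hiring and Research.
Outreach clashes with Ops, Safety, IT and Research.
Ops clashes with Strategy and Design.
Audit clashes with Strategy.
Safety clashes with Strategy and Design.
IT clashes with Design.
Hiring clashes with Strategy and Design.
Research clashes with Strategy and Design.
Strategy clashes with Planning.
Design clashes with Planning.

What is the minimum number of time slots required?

2

Legal and Audit conflict, so at least 2 time slots are needed.
Using 2 time slots: Legal=1, Outreach=1, Ops=2, Audit=2, Safety=2, IT=2, Hiring=2, Research=2, Strategy=1, Design=1, Planning=2. Every pair that conflicts lands in different time slots.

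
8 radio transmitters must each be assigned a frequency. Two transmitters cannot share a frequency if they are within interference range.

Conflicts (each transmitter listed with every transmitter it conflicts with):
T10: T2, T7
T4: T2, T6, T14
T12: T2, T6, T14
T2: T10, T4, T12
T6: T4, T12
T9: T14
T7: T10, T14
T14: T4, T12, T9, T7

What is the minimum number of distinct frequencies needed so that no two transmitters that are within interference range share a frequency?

The cycle T7-T14-T12-T2-T10-T7 has odd length 5, so it cannot be 2-colored; at least 3 frequencies are needed.
Using 3 frequencies: T10=3, T4=2, T12=2, T2=1, T6=1, T9=2, T7=2, T14=1. No two conflicting transmitters share a frequency.

3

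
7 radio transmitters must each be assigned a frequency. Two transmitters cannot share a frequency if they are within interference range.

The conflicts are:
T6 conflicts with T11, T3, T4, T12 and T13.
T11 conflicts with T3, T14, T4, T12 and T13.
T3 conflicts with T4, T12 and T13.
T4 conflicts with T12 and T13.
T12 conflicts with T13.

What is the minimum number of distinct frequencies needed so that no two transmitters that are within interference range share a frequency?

T6, T11, T3, T4, T12, T13 pairwise conflict, so at least 6 frequencies are needed.
6 frequencies suffice: frequency 1 → {T11}; frequency 2 → {T14, T13}; frequency 3 → {T3}; frequency 4 → {T12}; frequency 5 → {T4}; frequency 6 → {T6}. No two conflicting transmitters share a frequency.

6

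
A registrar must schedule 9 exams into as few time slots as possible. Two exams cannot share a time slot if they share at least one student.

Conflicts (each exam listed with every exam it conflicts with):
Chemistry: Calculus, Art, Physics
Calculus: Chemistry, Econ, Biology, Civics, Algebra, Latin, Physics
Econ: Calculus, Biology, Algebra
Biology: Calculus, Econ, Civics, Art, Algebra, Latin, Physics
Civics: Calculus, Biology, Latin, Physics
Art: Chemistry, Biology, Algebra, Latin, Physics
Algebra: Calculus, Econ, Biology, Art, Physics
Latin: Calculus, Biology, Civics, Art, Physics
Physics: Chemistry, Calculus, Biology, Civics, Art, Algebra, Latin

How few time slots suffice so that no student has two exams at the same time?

5

Calculus, Biology, Civics, Latin, Physics pairwise conflict, so at least 5 time slots are needed.
A valid assignment using 5 time slots: Chemistry=3, Calculus=1, Econ=2, Biology=3, Civics=5, Art=1, Algebra=4, Latin=4, Physics=2. No two conflicting exams share a time slot.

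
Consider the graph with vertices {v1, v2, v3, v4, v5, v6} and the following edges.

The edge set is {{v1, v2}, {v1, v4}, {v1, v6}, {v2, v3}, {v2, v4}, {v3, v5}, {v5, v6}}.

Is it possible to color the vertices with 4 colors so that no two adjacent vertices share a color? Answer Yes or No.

Yes

The chromatic number is 3. v1, v2, v4 are pairwise adjacent, so at least 3 colors are needed.
3 colors suffice: color 1 → {v2, v6}; color 2 → {v1, v5}; color 3 → {v3, v4}.
Since 4 ≥ 3, a proper 4-coloring certainly exists.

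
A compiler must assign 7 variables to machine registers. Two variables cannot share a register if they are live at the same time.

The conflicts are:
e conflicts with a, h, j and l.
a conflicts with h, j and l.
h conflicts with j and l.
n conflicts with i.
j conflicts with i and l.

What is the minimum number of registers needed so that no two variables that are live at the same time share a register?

5

e, a, h, j, l all conflict with each other, so at least 5 registers are needed.
Using 5 registers: e=2, a=5, h=3, n=1, j=1, i=2, l=4. Each listed conflict is separated.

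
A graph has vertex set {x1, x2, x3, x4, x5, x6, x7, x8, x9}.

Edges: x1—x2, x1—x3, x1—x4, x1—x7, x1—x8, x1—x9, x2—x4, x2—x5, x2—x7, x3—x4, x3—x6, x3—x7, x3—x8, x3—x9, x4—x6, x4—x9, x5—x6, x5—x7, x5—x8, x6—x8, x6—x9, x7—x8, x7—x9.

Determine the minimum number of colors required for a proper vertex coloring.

x1, x3, x7, x8 are mutually adjacent (a clique of size 4), so at least 4 colors are needed.
4 colors suffice: color 1 → {x1, x6}; color 2 → {x3, x5}; color 3 → {x4, x7}; color 4 → {x2, x8, x9}. Every edge joins two different colors.

4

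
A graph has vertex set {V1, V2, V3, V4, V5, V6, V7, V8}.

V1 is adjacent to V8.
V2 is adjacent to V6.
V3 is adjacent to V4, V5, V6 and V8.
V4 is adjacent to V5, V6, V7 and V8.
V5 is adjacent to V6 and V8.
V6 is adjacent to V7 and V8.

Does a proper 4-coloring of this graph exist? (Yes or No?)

V3, V4, V5, V6, V8 are pairwise adjacent (a clique of size 5), so at least 5 colors are needed.
So 4 colors are not enough.

No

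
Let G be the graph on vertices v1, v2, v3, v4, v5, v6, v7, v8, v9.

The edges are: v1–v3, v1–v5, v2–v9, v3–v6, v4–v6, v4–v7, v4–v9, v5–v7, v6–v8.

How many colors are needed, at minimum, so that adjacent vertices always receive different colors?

v4 and v7 are adjacent, so at least 2 colors are needed.
2 colors suffice: color 1 → {v2, v3, v4, v5, v8}; color 2 → {v1, v6, v7, v9}. No two adjacent vertices share a color.

2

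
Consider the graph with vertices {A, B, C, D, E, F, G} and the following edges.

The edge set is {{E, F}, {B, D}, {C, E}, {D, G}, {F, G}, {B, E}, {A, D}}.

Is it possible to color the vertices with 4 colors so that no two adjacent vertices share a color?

Yes

The chromatic number is 3. The cycle B-D-G-F-E-B has odd length 5, so it cannot be 2-colored; at least 3 colors are needed.
One proper 3-coloring: A=2, B=2, C=2, D=1, E=1, F=3, G=2.
Since 4 ≥ 3, a proper 4-coloring certainly exists.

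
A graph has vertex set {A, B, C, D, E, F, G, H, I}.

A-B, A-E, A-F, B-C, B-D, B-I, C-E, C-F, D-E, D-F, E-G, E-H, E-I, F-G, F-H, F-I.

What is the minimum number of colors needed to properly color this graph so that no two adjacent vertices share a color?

D and E are adjacent, so at least 2 colors are needed.
2 colors suffice: A=2, B=1, C=2, D=2, E=1, F=1, G=2, H=2, I=2. Every edge joins two different colors.

2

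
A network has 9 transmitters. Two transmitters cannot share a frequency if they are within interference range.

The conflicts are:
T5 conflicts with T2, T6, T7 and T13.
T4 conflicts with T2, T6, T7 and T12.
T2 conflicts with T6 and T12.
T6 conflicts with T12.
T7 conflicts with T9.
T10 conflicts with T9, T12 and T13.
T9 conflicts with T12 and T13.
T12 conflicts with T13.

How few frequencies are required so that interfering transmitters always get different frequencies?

4

T4, T2, T6, T12 are mutually in conflict, so at least 4 frequencies are needed.
4 frequencies suffice: frequency 1 → {T5, T12}; frequency 2 → {T2, T7, T13}; frequency 3 → {T4, T9}; frequency 4 → {T6, T10}. Every pair that conflicts lands in different frequencies.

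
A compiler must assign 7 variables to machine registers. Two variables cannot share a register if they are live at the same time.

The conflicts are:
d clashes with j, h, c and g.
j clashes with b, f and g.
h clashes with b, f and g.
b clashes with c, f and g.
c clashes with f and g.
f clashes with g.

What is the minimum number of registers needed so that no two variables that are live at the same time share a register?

j, b, f, g are mutually in conflict, so at least 4 registers are needed.
4 registers suffice: d=2, j=4, h=4, b=2, c=4, f=3, g=1. Every pair that conflicts lands in different registers.

4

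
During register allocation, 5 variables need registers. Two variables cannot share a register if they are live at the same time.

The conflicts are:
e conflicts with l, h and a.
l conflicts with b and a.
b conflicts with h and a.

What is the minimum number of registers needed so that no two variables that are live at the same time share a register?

3

l, b, a are mutually in conflict, so at least 3 registers are needed.
Using 3 registers: e=2, l=3, b=2, h=1, a=1. No two conflicting variables share a register.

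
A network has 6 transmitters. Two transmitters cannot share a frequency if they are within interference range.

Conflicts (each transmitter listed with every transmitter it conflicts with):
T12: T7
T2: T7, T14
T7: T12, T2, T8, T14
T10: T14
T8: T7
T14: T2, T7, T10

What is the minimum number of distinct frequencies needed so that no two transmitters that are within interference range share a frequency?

T2, T7, T14 are mutually in conflict, so at least 3 frequencies are needed.
3 frequencies suffice: T12=2, T2=3, T7=1, T10=1, T8=2, T14=2. No two conflicting transmitters share a frequency.

3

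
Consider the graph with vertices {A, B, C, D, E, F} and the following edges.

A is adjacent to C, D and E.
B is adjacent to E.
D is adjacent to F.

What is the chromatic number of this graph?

2

A and D are adjacent, so at least 2 colors are needed.
One proper 2-coloring: A=1, B=1, C=2, D=2, E=2, F=1. No two adjacent vertices share a color.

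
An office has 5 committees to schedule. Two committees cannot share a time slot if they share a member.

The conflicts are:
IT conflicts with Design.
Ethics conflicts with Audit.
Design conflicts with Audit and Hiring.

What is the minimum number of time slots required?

2

Design and Hiring conflict, so at least 2 time slots are needed.
2 time slots suffice: time slot 1 → {Ethics, Design}; time slot 2 → {IT, Audit, Hiring}. Each listed conflict is separated.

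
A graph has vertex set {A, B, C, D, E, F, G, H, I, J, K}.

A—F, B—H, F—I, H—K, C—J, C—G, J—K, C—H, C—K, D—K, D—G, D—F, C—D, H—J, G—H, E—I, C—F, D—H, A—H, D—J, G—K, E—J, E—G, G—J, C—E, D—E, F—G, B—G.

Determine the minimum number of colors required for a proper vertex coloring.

C, D, G, H, J, K are mutually adjacent (a clique of size 6), so at least 6 colors are needed.
6 colors suffice: color 1 → {A, G, I}; color 2 → {E, F, H}; color 3 → {B, D}; color 4 → {C}; color 5 → {J}; color 6 → {K}. No two adjacent vertices share a color.

6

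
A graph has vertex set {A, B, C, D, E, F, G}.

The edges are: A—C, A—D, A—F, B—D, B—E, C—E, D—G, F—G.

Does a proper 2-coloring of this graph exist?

No

The cycle C-E-B-D-A-C has odd length 5, so it cannot be 2-colored; at least 3 colors are needed.
So 2 colors are not enough.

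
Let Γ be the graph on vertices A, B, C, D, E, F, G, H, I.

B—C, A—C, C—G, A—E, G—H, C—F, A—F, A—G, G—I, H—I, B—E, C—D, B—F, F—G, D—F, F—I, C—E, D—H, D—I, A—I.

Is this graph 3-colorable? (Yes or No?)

No

A, F, G, I are pairwise adjacent (a clique of size 4), so at least 4 colors are needed.
So 3 colors are not enough.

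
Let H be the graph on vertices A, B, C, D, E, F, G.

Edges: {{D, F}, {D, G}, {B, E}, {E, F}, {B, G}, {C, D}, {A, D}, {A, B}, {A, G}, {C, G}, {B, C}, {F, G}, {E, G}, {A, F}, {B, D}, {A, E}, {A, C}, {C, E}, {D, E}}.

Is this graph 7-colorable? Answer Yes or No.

The chromatic number is 6. A, B, C, D, E, G are pairwise adjacent (a clique of size 6), so at least 6 colors are needed.
6 colors suffice: color 1 → {A}; color 2 → {G}; color 3 → {D}; color 4 → {E}; color 5 → {B, F}; color 6 → {C}.
Since 7 ≥ 6, a proper 7-coloring certainly exists.

Yes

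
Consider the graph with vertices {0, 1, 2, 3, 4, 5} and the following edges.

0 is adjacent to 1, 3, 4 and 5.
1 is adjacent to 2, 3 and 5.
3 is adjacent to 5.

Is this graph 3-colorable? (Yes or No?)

0, 1, 3, 5 are pairwise adjacent (a clique of size 4), so at least 4 colors are needed.
So 3 colors are not enough.

No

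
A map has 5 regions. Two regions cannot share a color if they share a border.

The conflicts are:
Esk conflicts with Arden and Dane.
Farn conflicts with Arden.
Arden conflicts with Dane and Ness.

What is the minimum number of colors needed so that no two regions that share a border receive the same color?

Esk, Arden, Dane all conflict with each other, so at least 3 colors are needed.
3 colors suffice: Esk=2, Farn=2, Arden=1, Dane=3, Ness=2. Each listed conflict is separated.

3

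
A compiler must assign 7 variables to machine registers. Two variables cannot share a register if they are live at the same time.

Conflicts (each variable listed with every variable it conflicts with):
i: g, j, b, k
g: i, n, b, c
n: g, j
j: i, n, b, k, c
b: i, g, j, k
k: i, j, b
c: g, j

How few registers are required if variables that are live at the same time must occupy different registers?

4

i, j, b, k all conflict with each other, so at least 4 registers are needed.
4 registers suffice: register 1 → {g, j}; register 2 → {i, n, c}; register 3 → {b}; register 4 → {k}. Every pair that conflicts lands in different registers.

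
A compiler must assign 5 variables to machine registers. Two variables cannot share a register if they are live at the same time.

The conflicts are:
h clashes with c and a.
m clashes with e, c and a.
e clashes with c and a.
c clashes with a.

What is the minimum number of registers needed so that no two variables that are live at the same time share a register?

m, e, c, a pairwise conflict, so at least 4 registers are needed.
4 registers suffice: register 1 → {a}; register 2 → {c}; register 3 → {h, m}; register 4 → {e}. Each listed conflict is separated.

4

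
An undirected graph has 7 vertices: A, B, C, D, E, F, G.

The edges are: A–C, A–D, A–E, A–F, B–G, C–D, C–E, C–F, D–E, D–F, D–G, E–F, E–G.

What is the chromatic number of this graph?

5

A, C, D, E, F are pairwise adjacent (a clique of size 5), so at least 5 colors are needed.
5 colors suffice: color red → {B, E}; color blue → {D}; color green → {A, G}; color yellow → {C}; color purple → {F}. Every edge joins two different colors.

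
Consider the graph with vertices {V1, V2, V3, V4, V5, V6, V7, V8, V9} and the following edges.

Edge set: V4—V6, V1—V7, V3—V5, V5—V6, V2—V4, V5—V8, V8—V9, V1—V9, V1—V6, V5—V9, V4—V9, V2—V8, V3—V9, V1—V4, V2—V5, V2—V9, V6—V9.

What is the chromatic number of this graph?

4

V2, V5, V8, V9 are mutually adjacent (a clique of size 4), so at least 4 colors are needed.
4 colors suffice: color 1 → {V7, V9}; color 2 → {V4, V5}; color 3 → {V1, V2, V3}; color 4 → {V6, V8}. No two adjacent vertices share a color.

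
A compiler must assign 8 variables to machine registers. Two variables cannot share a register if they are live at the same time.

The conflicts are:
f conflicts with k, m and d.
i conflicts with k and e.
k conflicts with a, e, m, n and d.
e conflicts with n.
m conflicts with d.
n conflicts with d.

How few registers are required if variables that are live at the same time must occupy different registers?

f, k, m, d pairwise conflict, so at least 4 registers are needed.
A valid assignment using 4 registers: f=3, i=3, k=1, a=2, e=2, m=4, n=3, d=2. Every pair that conflicts lands in different registers.

4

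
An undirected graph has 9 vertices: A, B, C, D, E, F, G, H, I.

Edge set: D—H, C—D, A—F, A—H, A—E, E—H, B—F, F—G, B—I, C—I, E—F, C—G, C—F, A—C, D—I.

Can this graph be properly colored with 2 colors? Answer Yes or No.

A, C, F form a triangle, so at least 3 colors are needed.
So 2 colors are not enough.

No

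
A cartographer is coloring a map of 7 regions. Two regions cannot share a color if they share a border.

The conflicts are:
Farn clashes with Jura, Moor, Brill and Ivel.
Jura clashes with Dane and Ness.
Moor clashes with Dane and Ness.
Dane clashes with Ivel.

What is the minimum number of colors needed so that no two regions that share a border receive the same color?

2

Jura and Dane conflict, so at least 2 colors are needed.
One proper 2-coloring: Farn=1, Jura=2, Moor=2, Brill=2, Dane=1, Ivel=2, Ness=1. Each listed conflict is separated.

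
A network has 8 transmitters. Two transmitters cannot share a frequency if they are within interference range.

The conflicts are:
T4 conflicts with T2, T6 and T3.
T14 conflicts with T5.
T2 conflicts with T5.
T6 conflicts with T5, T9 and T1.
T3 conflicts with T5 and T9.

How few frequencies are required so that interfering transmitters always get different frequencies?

T3 and T9 conflict, so at least 2 frequencies are needed.
2 frequencies suffice: T4=2, T14=1, T2=1, T6=1, T3=1, T5=2, T9=2, T1=2. Every pair that conflicts lands in different frequencies.

2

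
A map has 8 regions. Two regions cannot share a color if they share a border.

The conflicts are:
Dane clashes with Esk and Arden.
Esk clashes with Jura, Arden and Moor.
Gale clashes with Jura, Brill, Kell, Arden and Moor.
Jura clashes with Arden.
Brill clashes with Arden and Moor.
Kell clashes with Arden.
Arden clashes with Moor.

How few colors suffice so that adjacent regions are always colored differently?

4

Gale, Brill, Arden, Moor pairwise conflict, so at least 4 colors are needed.
4 colors suffice: color 1 → {Arden}; color 2 → {Esk, Gale}; color 3 → {Dane, Jura, Kell, Moor}; color 4 → {Brill}. Each listed conflict is separated.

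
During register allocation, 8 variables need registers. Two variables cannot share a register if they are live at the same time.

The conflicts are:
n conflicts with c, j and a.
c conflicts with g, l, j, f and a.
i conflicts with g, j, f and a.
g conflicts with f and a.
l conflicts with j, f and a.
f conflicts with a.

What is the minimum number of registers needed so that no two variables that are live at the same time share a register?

4

i, g, f, a are mutually in conflict, so at least 4 registers are needed.
4 registers suffice: register 1 → {c, i}; register 2 → {j, a}; register 3 → {n, f}; register 4 → {g, l}. Each listed conflict is separated.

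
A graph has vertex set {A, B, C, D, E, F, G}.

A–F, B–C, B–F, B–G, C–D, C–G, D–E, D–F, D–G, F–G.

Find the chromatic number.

3

B, C, G are pairwise adjacent, so at least 3 colors are needed.
3 colors suffice: color red → {C, E, F}; color blue → {A, B, D}; color green → {G}. No two adjacent vertices share a color.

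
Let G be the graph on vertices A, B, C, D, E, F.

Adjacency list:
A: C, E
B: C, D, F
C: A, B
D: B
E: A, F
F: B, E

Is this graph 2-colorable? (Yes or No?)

The cycle A-C-B-F-E-A has odd length 5, so it cannot be 2-colored; at least 3 colors are needed.
So 2 colors are not enough.

No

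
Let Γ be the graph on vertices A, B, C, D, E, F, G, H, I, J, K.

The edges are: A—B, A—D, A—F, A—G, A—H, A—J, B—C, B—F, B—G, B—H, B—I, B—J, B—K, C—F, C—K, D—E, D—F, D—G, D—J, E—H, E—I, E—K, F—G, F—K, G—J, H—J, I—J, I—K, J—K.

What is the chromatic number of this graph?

4

B, C, F, K are mutually adjacent (a clique of size 4), so at least 4 colors are needed.
One proper 4-coloring: A=3, B=1, C=4, D=1, E=2, F=2, G=4, H=4, I=4, J=2, K=3. Every edge joins two different colors.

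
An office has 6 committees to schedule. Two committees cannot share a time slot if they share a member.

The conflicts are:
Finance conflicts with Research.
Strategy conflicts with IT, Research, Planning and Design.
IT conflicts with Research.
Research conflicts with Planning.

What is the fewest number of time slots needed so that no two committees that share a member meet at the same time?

Strategy, Research, Planning are mutually in conflict, so at least 3 time slots are needed.
3 time slots suffice: time slot 1 → {Research, Design}; time slot 2 → {Finance, Strategy}; time slot 3 → {IT, Planning}. Each listed conflict is separated.

3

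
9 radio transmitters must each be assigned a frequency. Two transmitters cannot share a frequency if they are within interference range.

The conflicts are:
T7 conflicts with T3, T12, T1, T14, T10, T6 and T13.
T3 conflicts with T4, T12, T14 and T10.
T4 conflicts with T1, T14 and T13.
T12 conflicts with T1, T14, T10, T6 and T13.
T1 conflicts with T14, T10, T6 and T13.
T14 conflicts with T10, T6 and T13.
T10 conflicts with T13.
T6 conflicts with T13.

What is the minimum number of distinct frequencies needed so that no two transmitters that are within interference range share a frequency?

T7, T12, T1, T14, T6, T13 pairwise conflict, so at least 6 frequencies are needed.
6 frequencies suffice: T7=5, T3=2, T4=4, T12=4, T1=2, T14=1, T10=6, T6=6, T13=3. Every pair that conflicts lands in different frequencies.

6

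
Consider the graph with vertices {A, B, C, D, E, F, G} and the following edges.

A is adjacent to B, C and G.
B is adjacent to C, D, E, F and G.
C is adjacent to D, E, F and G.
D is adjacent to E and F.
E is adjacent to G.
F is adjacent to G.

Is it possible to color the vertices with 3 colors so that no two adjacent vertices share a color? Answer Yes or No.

No

A, B, C, G form a clique, so at least 4 colors are needed.
So 3 colors are not enough.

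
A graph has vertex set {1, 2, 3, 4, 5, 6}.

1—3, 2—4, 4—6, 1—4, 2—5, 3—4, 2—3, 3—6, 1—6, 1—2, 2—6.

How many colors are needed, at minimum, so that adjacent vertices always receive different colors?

1, 2, 3, 4, 6 are pairwise adjacent (a clique of size 5), so at least 5 colors are needed.
5 colors suffice: 1=e, 2=a, 3=b, 4=d, 5=b, 6=c. Every edge joins two different colors.

5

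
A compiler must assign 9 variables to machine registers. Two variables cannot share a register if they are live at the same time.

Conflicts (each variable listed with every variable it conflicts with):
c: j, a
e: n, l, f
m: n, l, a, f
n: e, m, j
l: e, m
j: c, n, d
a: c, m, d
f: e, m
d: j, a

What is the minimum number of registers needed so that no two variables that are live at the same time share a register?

The cycle n-m-a-c-j-n has odd length 5, so it cannot be 2-colored; at least 3 registers are needed.
3 registers suffice: register 1 → {e, m, j}; register 2 → {n, l, a, f}; register 3 → {c, d}. Every pair that conflicts lands in different registers.

3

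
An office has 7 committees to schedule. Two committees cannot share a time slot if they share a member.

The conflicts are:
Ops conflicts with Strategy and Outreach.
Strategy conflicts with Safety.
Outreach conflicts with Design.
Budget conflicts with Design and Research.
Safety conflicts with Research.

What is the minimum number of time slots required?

The cycle Strategy-Safety-Research-Budget-Design-Outreach-Ops-Strategy has odd length 7, so it cannot be 2-colored; at least 3 time slots are needed.
Using 3 time slots: Ops=2, Strategy=3, Outreach=1, Budget=1, Safety=1, Design=2, Research=2. No two conflicting committees share a time slot.

3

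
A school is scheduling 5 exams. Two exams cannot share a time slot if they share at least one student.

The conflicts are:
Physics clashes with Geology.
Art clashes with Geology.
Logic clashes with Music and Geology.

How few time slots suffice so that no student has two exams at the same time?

Art and Geology conflict, so at least 2 time slots are needed.
2 time slots suffice: Physics=2, Art=2, Logic=2, Music=1, Geology=1. Each listed conflict is separated.

2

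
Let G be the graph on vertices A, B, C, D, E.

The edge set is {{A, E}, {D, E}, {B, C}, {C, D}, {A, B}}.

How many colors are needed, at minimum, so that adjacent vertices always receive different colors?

The cycle A-B-C-D-E-A has odd length 5, so it cannot be 2-colored; at least 3 colors are needed.
3 colors suffice: color 1 → {C, E}; color 2 → {B, D}; color 3 → {A}. No two adjacent vertices share a color.

3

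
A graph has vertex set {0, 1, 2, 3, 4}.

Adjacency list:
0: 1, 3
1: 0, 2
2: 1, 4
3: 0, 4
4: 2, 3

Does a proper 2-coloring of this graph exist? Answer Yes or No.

No

The cycle 3-4-2-1-0-3 has odd length 5, so it cannot be 2-colored; at least 3 colors are needed.
So 2 colors are not enough.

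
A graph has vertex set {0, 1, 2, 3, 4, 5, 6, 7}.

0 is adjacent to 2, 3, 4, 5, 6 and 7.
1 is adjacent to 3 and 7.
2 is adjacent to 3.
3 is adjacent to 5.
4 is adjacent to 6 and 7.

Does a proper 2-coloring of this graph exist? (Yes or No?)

0, 2, 3 are pairwise adjacent, so at least 3 colors are needed.
So 2 colors are not enough.

No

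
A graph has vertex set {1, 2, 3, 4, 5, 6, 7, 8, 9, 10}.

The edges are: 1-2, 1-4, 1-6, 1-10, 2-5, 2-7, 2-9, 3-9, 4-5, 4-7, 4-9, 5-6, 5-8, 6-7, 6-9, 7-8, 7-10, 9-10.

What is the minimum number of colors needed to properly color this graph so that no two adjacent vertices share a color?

2

7 and 10 are adjacent, so at least 2 colors are needed.
2 colors suffice: color a → {1, 5, 7, 9}; color b → {2, 3, 4, 6, 8, 10}. No two adjacent vertices share a color.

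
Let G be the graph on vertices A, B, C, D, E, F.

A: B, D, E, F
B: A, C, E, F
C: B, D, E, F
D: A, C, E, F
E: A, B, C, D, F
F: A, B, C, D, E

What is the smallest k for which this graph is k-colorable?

C, D, E, F form a clique, so at least 4 colors are needed.
4 colors suffice: A=3, B=4, C=3, D=4, E=1, F=2. Each edge has distinct colors on its endpoints.

4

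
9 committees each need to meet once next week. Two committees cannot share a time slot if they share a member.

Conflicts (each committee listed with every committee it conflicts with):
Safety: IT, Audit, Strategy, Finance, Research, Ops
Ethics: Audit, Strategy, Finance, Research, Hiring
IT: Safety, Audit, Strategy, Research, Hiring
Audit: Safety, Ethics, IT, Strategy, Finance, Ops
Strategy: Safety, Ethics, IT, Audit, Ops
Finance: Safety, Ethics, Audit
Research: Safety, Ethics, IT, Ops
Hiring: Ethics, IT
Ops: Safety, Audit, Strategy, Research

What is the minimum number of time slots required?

Safety, Audit, Strategy, Ops are mutually in conflict, so at least 4 time slots are needed.
4 time slots suffice: time slot 1 → {Safety, Ethics}; time slot 2 → {Audit, Research, Hiring}; time slot 3 → {Strategy, Finance}; time slot 4 → {IT, Ops}. Each listed conflict is separated.

4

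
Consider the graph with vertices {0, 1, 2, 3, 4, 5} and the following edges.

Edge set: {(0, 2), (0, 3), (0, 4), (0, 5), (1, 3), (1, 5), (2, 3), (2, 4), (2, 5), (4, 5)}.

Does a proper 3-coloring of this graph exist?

No

0, 2, 4, 5 form a clique, so at least 4 colors are needed.
So 3 colors are not enough.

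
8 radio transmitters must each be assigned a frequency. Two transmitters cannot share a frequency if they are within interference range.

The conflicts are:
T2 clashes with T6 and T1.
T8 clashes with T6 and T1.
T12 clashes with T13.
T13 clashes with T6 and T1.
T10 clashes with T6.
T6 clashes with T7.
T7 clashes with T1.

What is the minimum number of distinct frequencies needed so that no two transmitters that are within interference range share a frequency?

2

T8 and T6 conflict, so at least 2 frequencies are needed.
A valid assignment using 2 frequencies: T2=2, T8=2, T12=1, T13=2, T10=2, T6=1, T7=2, T1=1. No two conflicting transmitters share a frequency.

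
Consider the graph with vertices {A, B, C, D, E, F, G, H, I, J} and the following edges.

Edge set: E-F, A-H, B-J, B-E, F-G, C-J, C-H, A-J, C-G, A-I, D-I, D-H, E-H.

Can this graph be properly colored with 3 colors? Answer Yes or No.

Yes

The chromatic number is 3. The cycle E-F-G-C-H-E has odd length 5, so it cannot be 2-colored; at least 3 colors are needed.
One proper 3-coloring: A=2, B=3, C=2, D=2, E=2, F=3, G=1, H=1, I=1, J=1.
That is already a proper 3-coloring.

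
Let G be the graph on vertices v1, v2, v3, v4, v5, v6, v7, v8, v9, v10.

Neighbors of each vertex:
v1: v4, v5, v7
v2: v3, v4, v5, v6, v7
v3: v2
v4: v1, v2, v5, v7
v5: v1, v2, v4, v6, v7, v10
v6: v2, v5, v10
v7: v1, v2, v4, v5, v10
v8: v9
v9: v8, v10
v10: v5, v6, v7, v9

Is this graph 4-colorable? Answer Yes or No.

Yes

The chromatic number is 4. v2, v4, v5, v7 are pairwise adjacent (a clique of size 4), so at least 4 colors are needed.
One proper 4-coloring: v1=B, v2=B, v3=R, v4=Y, v5=R, v6=G, v7=G, v8=B, v9=R, v10=B.
That is already a proper 4-coloring.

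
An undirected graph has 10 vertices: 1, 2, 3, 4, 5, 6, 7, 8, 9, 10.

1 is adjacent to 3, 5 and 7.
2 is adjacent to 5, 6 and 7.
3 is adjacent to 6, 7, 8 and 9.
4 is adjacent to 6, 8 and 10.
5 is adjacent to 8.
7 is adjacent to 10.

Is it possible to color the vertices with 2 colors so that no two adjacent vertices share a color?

No

1, 3, 7 form a triangle, so at least 3 colors are needed.
So 2 colors are not enough.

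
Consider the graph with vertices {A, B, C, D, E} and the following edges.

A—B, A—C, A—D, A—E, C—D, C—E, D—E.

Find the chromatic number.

A, C, D, E are pairwise adjacent (a clique of size 4), so at least 4 colors are needed.
One proper 4-coloring: A=1, B=2, C=2, D=3, E=4. Each edge has distinct colors on its endpoints.

4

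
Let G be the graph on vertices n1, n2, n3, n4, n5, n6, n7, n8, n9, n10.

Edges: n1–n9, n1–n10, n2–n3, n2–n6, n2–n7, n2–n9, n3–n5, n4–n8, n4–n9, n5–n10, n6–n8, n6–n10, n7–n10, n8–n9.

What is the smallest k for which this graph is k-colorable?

3

n4, n8, n9 form a triangle, so at least 3 colors are needed.
3 colors suffice: n1=2, n2=2, n3=1, n4=3, n5=2, n6=3, n7=3, n8=2, n9=1, n10=1. Each edge has distinct colors on its endpoints.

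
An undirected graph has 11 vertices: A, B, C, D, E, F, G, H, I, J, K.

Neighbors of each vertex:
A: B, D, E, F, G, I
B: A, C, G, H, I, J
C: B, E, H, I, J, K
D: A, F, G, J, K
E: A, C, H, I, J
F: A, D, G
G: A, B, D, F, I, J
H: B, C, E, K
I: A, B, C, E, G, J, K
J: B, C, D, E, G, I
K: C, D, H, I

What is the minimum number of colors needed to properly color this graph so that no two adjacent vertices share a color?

B, C, I, J are pairwise adjacent (a clique of size 4), so at least 4 colors are needed.
4 colors suffice: A=4, B=2, C=3, D=1, E=2, F=2, G=3, H=1, I=1, J=4, K=2. No two adjacent vertices share a color.

4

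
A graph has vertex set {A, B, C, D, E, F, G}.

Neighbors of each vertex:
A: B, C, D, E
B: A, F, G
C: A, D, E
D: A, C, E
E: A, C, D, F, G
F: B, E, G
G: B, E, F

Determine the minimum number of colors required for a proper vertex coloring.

4

A, C, D, E form a clique, so at least 4 colors are needed.
4 colors suffice: color 1 → {B, E}; color 2 → {A, G}; color 3 → {C, F}; color 4 → {D}. No two adjacent vertices share a color.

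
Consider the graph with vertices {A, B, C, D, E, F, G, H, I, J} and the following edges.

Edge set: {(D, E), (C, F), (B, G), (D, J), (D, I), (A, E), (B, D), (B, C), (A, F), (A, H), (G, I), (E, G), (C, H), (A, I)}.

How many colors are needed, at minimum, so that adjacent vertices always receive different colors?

2

D and J are adjacent, so at least 2 colors are needed.
A valid assignment using 2 colors: A=red, B=blue, C=red, D=red, E=blue, F=blue, G=red, H=blue, I=blue, J=blue. Each edge has distinct colors on its endpoints.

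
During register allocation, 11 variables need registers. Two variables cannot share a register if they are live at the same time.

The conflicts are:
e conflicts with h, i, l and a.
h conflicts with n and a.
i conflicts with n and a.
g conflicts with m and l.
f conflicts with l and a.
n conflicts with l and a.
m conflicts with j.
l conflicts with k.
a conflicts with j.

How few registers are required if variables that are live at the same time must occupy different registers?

h, n, a pairwise conflict, so at least 3 registers are needed.
3 registers suffice: e=2, h=3, i=3, g=2, f=2, n=2, m=1, l=1, a=1, k=2, j=2. Every pair that conflicts lands in different registers.

3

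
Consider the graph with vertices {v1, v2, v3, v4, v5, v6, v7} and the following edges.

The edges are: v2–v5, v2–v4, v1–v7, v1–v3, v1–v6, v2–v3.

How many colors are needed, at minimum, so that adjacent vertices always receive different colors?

v2 and v3 are adjacent, so at least 2 colors are needed.
2 colors suffice: color red → {v1, v2}; color blue → {v3, v4, v5, v6, v7}. Every edge joins two different colors.

2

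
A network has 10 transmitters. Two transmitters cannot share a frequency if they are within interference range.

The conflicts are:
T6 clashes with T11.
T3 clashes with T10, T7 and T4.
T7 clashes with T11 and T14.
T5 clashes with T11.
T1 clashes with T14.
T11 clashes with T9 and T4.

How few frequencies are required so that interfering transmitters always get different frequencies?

2

T7 and T14 conflict, so at least 2 frequencies are needed.
2 frequencies suffice: T6=2, T3=1, T10=2, T7=2, T5=2, T1=2, T11=1, T14=1, T9=2, T4=2. Each listed conflict is separated.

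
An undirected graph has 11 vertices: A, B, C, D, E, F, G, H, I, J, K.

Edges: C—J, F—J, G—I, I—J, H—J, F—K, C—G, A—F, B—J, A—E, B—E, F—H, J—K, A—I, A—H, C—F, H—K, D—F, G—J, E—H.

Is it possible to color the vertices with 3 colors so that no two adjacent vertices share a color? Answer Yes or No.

No

F, H, J, K are mutually adjacent (a clique of size 4), so at least 4 colors are needed.
So 3 colors are not enough.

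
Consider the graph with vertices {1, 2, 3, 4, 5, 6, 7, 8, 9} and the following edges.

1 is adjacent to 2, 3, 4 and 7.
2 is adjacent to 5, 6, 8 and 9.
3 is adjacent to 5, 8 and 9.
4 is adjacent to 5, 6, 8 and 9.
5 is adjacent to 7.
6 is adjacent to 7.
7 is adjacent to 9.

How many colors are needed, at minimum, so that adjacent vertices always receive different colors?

2

2 and 6 are adjacent, so at least 2 colors are needed.
One proper 2-coloring: 1=blue, 2=red, 3=red, 4=red, 5=blue, 6=blue, 7=red, 8=blue, 9=blue. No two adjacent vertices share a color.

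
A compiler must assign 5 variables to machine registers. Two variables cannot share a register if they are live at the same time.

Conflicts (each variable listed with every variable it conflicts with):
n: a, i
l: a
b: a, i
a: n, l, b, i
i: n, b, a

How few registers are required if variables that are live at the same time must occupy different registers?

b, a, i are mutually in conflict, so at least 3 registers are needed.
3 registers suffice: n=3, l=2, b=3, a=1, i=2. Every pair that conflicts lands in different registers.

3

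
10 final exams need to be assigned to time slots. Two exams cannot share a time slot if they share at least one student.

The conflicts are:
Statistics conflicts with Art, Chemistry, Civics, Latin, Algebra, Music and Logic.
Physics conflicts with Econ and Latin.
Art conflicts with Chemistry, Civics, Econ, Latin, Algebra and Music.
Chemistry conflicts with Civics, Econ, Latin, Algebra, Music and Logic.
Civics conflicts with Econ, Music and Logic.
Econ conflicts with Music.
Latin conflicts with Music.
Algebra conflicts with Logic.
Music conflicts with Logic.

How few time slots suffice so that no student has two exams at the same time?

Statistics, Art, Chemistry, Latin, Music are mutually in conflict, so at least 5 time slots are needed.
Using 5 time slots: Statistics=3, Physics=1, Art=4, Chemistry=1, Civics=5, Econ=3, Latin=5, Algebra=2, Music=2, Logic=4. Every pair that conflicts lands in different time slots.

5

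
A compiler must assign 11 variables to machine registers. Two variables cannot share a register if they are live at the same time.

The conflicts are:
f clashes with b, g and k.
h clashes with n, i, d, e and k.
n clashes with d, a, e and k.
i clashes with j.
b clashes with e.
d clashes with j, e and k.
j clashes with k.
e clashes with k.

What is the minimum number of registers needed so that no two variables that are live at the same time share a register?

h, n, d, e, k all conflict with each other, so at least 5 registers are needed.
5 registers suffice: f=2, h=5, n=3, i=1, b=1, d=4, j=2, a=1, g=1, e=2, k=1. No two conflicting variables share a register.

5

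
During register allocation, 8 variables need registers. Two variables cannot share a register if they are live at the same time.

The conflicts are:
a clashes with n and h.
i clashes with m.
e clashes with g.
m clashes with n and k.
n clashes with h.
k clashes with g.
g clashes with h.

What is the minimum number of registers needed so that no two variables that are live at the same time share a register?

a, n, h are mutually in conflict, so at least 3 registers are needed.
3 registers suffice: register 1 → {e, m, h}; register 2 → {i, n, g}; register 3 → {a, k}. Every pair that conflicts lands in different registers.

3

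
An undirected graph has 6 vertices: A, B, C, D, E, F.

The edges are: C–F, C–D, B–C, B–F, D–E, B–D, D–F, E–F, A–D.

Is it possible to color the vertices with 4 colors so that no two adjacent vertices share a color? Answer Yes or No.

Yes

The chromatic number is 4. B, C, D, F are mutually adjacent (a clique of size 4), so at least 4 colors are needed.
4 colors suffice: color 1 → {D}; color 2 → {A, F}; color 3 → {B, E}; color 4 → {C}.
That is already a proper 4-coloring.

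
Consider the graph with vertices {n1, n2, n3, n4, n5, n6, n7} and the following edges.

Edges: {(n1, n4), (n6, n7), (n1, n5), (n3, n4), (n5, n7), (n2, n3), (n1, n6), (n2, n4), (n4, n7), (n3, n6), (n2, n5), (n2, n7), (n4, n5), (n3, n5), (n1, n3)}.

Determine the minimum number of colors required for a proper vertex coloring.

4

n2, n3, n4, n5 form a clique, so at least 4 colors are needed.
4 colors suffice: color R → {n3, n7}; color B → {n4, n6}; color G → {n5}; color Y → {n1, n2}. Every edge joins two different colors.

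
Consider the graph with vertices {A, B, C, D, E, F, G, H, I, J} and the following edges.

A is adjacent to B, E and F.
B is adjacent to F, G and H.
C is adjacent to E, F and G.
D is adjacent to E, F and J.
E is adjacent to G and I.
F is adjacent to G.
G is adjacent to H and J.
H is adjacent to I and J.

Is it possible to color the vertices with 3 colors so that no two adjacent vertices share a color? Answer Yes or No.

Yes

The chromatic number is 3. G, H, J are mutually adjacent, so at least 3 colors are needed.
A valid assignment using 3 colors: A=1, B=3, C=3, D=1, E=2, F=2, G=1, H=2, I=1, J=3.
That is already a proper 3-coloring.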